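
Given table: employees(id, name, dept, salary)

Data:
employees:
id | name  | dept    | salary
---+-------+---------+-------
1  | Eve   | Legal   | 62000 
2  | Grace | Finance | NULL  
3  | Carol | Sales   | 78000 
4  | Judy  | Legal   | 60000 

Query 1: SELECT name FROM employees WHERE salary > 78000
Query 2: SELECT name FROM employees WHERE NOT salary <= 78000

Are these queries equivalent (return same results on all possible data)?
Yes, equivalent

Both queries return: []

Reason: Both filter salary > 78000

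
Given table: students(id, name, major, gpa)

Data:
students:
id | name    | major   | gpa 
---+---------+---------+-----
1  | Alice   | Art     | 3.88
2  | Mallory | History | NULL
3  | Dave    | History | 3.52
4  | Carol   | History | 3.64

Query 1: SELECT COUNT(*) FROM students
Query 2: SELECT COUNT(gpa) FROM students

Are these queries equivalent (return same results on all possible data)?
No, not equivalent

Query 1 returns: [(4,)]
Query 2 returns: [(3,)]

Reason: COUNT(*) includes NULLs, COUNT(column) excludes them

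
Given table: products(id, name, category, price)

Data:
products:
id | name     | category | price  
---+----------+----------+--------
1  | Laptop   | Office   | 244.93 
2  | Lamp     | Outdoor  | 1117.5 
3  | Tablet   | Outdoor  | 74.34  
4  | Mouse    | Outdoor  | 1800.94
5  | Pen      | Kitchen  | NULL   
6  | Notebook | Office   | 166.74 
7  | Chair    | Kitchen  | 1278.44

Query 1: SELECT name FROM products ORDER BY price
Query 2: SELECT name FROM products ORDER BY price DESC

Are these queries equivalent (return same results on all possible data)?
No, not equivalent

Query 1 returns: [('Pen',), ('Tablet',), ('Notebook',), ('Laptop',), ('Lamp',), ('Chair',), ('Mouse',)]
Query 2 returns: [('Mouse',), ('Chair',), ('Lamp',), ('Laptop',), ('Notebook',), ('Tablet',), ('Pen',)]

Reason: ASC vs DESC gives opposite ordering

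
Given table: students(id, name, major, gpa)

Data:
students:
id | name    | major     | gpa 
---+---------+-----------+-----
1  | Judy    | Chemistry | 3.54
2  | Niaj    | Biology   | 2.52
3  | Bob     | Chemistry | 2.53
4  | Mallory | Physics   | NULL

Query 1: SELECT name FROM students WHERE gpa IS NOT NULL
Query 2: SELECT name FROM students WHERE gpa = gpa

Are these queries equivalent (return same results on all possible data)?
Yes, equivalent

Both queries return: [('Bob',), ('Judy',), ('Niaj',)]

Reason: IS NOT NULL vs self-equality (both exclude NULLs)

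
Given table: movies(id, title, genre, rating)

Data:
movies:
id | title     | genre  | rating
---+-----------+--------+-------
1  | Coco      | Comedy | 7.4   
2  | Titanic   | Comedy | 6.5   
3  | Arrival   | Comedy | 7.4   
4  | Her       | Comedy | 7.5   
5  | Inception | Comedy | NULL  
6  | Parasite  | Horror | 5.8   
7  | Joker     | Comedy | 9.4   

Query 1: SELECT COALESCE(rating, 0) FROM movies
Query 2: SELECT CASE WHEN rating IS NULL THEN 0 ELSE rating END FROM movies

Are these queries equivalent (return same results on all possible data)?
Yes, equivalent

Both queries return: [(0,), (5.8,), (6.5,), (7.4,), (7.4,), (7.5,), (9.4,)]

Reason: COALESCE vs CASE for NULL handling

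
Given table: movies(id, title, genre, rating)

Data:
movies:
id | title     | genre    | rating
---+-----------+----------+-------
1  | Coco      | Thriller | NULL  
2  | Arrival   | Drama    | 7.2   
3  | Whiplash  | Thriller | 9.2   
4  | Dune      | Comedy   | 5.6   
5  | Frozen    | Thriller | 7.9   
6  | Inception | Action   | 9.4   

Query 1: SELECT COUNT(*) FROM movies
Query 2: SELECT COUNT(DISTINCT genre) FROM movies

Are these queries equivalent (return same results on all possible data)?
No, not equivalent

Query 1 returns: [(6,)]
Query 2 returns: [(4,)]

Reason: COUNT(*) counts rows, COUNT(DISTINCT genre) counts unique genres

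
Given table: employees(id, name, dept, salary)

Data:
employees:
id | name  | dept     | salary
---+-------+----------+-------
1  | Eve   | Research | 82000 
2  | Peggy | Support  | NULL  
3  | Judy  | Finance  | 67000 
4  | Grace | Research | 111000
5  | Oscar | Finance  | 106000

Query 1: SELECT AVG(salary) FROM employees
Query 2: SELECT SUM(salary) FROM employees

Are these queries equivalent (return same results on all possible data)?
No, not equivalent

Query 1 returns: [(91500.0,)]
Query 2 returns: [(366000,)]

Reason: AVG vs SUM give different aggregate values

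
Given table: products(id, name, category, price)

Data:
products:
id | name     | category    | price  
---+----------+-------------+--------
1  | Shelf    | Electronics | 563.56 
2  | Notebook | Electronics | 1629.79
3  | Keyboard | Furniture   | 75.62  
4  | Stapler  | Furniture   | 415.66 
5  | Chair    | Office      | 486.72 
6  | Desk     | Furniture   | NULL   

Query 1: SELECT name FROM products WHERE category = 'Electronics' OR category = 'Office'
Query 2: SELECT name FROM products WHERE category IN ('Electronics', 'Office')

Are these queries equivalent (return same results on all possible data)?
Yes, equivalent

Both queries return: [('Chair',), ('Notebook',), ('Shelf',)]

Reason: OR vs IN are equivalent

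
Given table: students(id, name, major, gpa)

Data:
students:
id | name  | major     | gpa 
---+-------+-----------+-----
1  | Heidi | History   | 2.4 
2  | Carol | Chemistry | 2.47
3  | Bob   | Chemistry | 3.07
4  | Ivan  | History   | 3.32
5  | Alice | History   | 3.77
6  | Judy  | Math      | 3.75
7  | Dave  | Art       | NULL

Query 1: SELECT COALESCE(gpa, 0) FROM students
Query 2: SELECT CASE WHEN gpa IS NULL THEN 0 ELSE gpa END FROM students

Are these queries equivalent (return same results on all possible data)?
Yes, equivalent

Both queries return: [(0,), (2.4,), (2.47,), (3.07,), (3.32,), (3.75,), (3.77,)]

Reason: COALESCE vs CASE for NULL handling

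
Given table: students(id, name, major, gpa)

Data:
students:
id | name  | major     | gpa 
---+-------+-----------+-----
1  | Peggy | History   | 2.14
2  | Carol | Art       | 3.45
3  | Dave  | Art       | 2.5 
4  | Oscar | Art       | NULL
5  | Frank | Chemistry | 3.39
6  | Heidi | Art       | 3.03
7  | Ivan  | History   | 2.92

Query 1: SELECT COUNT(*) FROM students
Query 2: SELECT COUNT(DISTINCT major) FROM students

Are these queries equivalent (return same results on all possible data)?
No, not equivalent

Query 1 returns: [(7,)]
Query 2 returns: [(3,)]

Reason: COUNT(*) counts rows, COUNT(DISTINCT major) counts unique majors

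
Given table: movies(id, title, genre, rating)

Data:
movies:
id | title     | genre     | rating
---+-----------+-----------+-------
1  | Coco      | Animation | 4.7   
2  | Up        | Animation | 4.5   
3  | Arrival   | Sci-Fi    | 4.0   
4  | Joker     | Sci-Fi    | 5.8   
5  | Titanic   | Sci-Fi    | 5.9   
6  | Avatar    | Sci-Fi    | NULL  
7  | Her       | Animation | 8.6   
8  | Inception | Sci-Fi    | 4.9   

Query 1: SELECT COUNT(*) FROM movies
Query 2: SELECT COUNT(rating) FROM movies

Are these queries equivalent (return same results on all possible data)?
No, not equivalent

Query 1 returns: [(8,)]
Query 2 returns: [(7,)]

Reason: COUNT(*) includes NULLs, COUNT(column) excludes them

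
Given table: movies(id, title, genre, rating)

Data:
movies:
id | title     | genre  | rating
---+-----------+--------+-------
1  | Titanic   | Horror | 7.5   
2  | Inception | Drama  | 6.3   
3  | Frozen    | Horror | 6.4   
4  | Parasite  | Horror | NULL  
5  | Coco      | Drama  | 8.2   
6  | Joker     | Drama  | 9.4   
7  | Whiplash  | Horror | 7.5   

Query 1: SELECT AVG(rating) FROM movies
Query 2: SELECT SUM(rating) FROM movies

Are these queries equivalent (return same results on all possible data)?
No, not equivalent

Query 1 returns: [(7.55,)]
Query 2 returns: [(45.3,)]

Reason: AVG vs SUM give different aggregate values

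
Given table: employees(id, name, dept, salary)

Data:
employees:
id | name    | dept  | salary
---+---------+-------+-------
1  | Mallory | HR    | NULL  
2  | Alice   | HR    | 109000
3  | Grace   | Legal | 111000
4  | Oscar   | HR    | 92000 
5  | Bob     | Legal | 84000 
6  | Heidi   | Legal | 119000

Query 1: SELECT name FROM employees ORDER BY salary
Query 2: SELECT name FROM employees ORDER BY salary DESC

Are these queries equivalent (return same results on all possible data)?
No, not equivalent

Query 1 returns: [('Mallory',), ('Bob',), ('Oscar',), ('Alice',), ('Grace',), ('Heidi',)]
Query 2 returns: [('Heidi',), ('Grace',), ('Alice',), ('Oscar',), ('Bob',), ('Mallory',)]

Reason: ASC vs DESC gives opposite ordering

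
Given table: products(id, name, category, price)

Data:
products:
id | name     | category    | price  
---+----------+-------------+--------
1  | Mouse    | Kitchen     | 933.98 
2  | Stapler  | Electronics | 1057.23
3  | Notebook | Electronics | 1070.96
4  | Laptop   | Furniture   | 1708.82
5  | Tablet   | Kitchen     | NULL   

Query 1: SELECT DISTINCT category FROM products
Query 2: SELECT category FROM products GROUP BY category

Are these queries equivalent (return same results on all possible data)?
Yes, equivalent

Both queries return: [('Electronics',), ('Furniture',), ('Kitchen',)]

Reason: Both get unique categorys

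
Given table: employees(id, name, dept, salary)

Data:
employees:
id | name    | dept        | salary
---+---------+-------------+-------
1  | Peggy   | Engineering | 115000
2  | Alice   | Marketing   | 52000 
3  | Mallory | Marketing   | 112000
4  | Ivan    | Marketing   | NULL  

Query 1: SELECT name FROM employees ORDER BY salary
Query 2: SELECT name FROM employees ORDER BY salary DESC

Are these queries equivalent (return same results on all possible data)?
No, not equivalent

Query 1 returns: [('Ivan',), ('Alice',), ('Mallory',), ('Peggy',)]
Query 2 returns: [('Peggy',), ('Mallory',), ('Alice',), ('Ivan',)]

Reason: ASC vs DESC gives opposite ordering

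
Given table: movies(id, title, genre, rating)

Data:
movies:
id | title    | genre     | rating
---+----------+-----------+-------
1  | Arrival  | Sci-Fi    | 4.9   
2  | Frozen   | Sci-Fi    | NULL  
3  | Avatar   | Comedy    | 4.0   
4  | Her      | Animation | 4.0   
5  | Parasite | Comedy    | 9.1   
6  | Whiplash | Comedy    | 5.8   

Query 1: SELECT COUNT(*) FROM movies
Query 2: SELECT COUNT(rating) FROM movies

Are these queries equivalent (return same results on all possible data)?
No, not equivalent

Query 1 returns: [(6,)]
Query 2 returns: [(5,)]

Reason: COUNT(*) includes NULLs, COUNT(column) excludes them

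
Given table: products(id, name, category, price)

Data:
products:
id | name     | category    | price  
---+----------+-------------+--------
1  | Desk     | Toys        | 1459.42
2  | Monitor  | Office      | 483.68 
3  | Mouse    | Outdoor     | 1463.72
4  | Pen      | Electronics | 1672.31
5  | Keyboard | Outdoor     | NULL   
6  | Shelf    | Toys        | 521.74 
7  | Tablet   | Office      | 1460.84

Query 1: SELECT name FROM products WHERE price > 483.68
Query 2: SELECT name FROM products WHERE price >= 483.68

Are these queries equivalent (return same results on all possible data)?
No, not equivalent

Query 1 returns: [('Desk',), ('Mouse',), ('Pen',), ('Shelf',), ('Tablet',)]
Query 2 returns: [('Desk',), ('Monitor',), ('Mouse',), ('Pen',), ('Shelf',), ('Tablet',)]

Reason: > vs >= gives different results when price = 483.68 exists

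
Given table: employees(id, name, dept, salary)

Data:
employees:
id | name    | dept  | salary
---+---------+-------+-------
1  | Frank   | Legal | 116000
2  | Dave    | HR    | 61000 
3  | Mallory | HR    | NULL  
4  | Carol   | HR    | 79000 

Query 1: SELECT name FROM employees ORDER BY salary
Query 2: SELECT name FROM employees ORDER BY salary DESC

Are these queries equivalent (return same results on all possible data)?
No, not equivalent

Query 1 returns: [('Mallory',), ('Dave',), ('Carol',), ('Frank',)]
Query 2 returns: [('Frank',), ('Carol',), ('Dave',), ('Mallory',)]

Reason: ASC vs DESC gives opposite ordering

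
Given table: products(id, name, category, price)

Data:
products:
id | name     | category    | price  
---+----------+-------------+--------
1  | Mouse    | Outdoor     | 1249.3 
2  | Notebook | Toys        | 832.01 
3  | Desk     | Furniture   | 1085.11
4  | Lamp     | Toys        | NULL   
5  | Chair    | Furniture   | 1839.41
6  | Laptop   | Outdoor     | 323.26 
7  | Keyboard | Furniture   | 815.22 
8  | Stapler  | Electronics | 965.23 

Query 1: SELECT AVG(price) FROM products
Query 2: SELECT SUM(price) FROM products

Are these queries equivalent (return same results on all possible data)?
No, not equivalent

Query 1 returns: [(1015.6485714285715,)]
Query 2 returns: [(7109.54,)]

Reason: AVG vs SUM give different aggregate values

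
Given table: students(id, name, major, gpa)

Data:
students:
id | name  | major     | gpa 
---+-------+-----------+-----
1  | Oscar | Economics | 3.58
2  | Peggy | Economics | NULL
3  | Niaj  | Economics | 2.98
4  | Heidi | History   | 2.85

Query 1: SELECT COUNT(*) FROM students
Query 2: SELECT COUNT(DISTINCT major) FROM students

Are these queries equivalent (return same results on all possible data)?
No, not equivalent

Query 1 returns: [(4,)]
Query 2 returns: [(2,)]

Reason: COUNT(*) counts rows, COUNT(DISTINCT major) counts unique majors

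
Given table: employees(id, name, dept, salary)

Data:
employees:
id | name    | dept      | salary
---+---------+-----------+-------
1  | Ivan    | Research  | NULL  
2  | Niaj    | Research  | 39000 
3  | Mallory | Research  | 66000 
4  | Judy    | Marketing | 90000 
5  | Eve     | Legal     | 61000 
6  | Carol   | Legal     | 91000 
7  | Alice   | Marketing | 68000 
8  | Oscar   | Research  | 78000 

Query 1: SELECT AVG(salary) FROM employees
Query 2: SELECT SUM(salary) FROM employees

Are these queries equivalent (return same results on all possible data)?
No, not equivalent

Query 1 returns: [(70428.57142857143,)]
Query 2 returns: [(493000,)]

Reason: AVG vs SUM give different aggregate values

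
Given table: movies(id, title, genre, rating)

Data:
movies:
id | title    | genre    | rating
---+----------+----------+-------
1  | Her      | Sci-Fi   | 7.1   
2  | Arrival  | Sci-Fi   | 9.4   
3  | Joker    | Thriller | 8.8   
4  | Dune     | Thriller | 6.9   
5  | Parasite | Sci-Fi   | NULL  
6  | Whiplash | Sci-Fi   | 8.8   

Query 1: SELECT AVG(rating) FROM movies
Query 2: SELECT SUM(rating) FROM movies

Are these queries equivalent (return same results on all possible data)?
No, not equivalent

Query 1 returns: [(8.2,)]
Query 2 returns: [(41.0,)]

Reason: AVG vs SUM give different aggregate values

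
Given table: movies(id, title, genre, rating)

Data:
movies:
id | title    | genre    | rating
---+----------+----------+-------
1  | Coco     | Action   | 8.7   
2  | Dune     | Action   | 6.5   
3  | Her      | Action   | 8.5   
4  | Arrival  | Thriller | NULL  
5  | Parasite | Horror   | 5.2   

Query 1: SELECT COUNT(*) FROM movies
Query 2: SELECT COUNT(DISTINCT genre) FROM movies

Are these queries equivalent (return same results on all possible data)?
No, not equivalent

Query 1 returns: [(5,)]
Query 2 returns: [(3,)]

Reason: COUNT(*) counts rows, COUNT(DISTINCT genre) counts unique genres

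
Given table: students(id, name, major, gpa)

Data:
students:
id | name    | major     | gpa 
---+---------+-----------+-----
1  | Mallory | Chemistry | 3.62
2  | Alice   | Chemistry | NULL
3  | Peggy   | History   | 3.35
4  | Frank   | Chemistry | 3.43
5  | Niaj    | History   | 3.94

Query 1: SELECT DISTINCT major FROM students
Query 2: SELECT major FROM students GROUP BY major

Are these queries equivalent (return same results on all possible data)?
Yes, equivalent

Both queries return: [('Chemistry',), ('History',)]

Reason: Both get unique majors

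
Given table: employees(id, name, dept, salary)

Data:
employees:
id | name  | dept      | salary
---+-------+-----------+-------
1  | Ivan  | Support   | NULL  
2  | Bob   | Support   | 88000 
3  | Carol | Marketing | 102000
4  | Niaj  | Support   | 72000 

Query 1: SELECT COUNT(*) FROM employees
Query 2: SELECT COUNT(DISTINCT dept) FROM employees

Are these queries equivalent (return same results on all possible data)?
No, not equivalent

Query 1 returns: [(4,)]
Query 2 returns: [(2,)]

Reason: COUNT(*) counts rows, COUNT(DISTINCT dept) counts unique depts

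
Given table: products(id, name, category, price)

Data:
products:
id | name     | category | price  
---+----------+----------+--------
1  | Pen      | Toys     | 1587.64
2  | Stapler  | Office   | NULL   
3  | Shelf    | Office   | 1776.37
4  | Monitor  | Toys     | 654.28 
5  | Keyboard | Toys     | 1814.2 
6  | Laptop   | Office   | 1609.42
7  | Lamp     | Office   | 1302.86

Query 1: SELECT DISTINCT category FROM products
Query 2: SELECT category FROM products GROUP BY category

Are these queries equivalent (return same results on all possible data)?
Yes, equivalent

Both queries return: [('Office',), ('Toys',)]

Reason: Both get unique categorys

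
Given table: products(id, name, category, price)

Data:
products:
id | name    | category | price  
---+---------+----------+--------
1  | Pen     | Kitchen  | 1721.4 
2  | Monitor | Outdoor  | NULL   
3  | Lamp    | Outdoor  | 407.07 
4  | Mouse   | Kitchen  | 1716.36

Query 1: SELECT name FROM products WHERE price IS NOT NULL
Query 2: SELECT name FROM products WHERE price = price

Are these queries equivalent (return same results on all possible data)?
Yes, equivalent

Both queries return: [('Lamp',), ('Mouse',), ('Pen',)]

Reason: IS NOT NULL vs self-equality (both exclude NULLs)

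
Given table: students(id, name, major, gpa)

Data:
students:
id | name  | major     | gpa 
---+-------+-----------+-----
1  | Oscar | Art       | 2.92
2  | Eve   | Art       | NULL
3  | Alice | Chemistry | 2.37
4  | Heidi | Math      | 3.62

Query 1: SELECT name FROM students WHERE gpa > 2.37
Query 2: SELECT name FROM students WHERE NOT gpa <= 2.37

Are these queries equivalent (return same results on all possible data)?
Yes, equivalent

Both queries return: [('Heidi',), ('Oscar',)]

Reason: Both filter gpa > 2.37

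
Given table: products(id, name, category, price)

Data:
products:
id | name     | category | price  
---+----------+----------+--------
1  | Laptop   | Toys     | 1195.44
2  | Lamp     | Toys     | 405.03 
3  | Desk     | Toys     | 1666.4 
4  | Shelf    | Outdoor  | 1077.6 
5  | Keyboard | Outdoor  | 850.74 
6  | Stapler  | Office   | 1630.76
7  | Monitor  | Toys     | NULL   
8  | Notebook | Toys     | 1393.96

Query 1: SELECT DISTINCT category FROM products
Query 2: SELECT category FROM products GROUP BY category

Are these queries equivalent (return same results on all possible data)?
Yes, equivalent

Both queries return: [('Office',), ('Outdoor',), ('Toys',)]

Reason: Both get unique categorys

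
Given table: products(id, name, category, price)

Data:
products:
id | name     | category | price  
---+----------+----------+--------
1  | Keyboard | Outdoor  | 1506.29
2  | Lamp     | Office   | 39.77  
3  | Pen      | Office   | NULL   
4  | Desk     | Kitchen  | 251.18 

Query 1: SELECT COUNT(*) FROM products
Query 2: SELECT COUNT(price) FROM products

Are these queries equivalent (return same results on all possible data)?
No, not equivalent

Query 1 returns: [(4,)]
Query 2 returns: [(3,)]

Reason: COUNT(*) includes NULLs, COUNT(column) excludes them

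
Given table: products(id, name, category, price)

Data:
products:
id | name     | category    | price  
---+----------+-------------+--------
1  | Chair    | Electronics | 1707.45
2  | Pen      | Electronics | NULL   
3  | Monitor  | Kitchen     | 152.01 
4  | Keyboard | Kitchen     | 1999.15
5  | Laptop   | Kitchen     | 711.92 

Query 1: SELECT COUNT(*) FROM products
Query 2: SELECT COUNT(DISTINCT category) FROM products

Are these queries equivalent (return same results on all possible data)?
No, not equivalent

Query 1 returns: [(5,)]
Query 2 returns: [(2,)]

Reason: COUNT(*) counts rows, COUNT(DISTINCT category) counts unique categorys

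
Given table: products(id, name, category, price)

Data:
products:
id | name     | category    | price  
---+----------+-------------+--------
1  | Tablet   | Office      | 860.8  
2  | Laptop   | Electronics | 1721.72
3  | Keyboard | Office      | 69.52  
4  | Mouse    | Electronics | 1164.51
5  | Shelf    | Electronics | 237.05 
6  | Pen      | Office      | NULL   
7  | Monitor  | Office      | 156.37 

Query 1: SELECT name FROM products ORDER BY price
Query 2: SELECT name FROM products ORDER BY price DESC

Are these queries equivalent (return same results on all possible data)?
No, not equivalent

Query 1 returns: [('Pen',), ('Keyboard',), ('Monitor',), ('Shelf',), ('Tablet',), ('Mouse',), ('Laptop',)]
Query 2 returns: [('Laptop',), ('Mouse',), ('Tablet',), ('Shelf',), ('Monitor',), ('Keyboard',), ('Pen',)]

Reason: ASC vs DESC gives opposite ordering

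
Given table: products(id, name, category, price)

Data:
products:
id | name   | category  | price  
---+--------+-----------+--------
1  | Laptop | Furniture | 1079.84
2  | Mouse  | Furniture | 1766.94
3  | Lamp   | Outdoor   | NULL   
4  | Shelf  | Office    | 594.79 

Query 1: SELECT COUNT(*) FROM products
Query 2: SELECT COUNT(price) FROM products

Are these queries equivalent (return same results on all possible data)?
No, not equivalent

Query 1 returns: [(4,)]
Query 2 returns: [(3,)]

Reason: COUNT(*) includes NULLs, COUNT(column) excludes them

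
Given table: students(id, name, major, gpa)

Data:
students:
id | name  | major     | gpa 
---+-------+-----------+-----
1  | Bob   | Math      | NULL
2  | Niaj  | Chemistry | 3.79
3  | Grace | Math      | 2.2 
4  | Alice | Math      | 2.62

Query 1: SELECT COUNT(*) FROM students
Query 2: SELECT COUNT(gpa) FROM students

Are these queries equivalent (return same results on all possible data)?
No, not equivalent

Query 1 returns: [(4,)]
Query 2 returns: [(3,)]

Reason: COUNT(*) includes NULLs, COUNT(column) excludes them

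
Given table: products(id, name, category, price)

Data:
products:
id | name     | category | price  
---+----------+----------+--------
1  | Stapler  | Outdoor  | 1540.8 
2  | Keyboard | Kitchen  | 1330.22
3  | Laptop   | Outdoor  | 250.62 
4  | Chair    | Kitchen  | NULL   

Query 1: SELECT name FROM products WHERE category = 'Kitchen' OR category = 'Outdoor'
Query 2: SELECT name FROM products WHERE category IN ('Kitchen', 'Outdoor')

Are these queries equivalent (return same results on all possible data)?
Yes, equivalent

Both queries return: [('Chair',), ('Keyboard',), ('Laptop',), ('Stapler',)]

Reason: OR vs IN are equivalent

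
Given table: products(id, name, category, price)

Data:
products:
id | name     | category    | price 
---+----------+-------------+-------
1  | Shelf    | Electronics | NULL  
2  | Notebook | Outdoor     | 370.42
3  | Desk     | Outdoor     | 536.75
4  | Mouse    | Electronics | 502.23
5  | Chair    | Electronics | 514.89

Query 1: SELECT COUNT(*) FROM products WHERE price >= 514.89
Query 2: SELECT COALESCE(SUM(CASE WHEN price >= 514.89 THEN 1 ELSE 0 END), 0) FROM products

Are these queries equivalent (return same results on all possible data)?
Yes, equivalent

Both queries return: [(2,)]

Reason: COUNT with WHERE vs conditional SUM (COALESCE handles empty-table NULL)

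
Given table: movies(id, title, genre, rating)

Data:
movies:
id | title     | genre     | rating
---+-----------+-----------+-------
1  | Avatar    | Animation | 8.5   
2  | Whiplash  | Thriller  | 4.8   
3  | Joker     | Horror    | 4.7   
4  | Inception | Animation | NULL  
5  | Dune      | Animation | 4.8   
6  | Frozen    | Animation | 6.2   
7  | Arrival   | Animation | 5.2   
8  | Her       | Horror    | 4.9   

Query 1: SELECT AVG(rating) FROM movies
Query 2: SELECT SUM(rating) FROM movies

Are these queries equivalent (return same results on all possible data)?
No, not equivalent

Query 1 returns: [(5.585714285714286,)]
Query 2 returns: [(39.1,)]

Reason: AVG vs SUM give different aggregate values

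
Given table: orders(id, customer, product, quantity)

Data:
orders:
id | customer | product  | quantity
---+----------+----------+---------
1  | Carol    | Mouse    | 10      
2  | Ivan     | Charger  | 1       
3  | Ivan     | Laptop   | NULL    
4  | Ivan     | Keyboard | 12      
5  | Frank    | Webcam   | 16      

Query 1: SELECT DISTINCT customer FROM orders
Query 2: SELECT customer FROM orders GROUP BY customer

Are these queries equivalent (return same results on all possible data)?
Yes, equivalent

Both queries return: [('Carol',), ('Frank',), ('Ivan',)]

Reason: Both get unique customers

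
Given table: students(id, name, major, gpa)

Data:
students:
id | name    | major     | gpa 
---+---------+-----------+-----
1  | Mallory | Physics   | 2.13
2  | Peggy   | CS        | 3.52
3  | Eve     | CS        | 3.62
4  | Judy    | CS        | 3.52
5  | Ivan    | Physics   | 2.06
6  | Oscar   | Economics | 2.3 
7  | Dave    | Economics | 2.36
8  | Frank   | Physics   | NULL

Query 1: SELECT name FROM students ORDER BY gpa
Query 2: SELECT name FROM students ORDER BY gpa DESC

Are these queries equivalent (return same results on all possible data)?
No, not equivalent

Query 1 returns: [('Frank',), ('Ivan',), ('Mallory',), ('Oscar',), ('Dave',), ('Peggy',), ('Judy',), ('Eve',)]
Query 2 returns: [('Eve',), ('Peggy',), ('Judy',), ('Dave',), ('Oscar',), ('Mallory',), ('Ivan',), ('Frank',)]

Reason: ASC vs DESC gives opposite ordering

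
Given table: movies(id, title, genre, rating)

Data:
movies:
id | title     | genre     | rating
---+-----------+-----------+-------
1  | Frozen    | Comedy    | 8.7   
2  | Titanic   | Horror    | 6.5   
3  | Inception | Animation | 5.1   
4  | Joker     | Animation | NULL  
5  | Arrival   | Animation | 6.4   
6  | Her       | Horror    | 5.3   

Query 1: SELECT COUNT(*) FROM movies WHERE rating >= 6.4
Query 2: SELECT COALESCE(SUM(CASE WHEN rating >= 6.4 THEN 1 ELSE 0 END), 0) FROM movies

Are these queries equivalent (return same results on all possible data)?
Yes, equivalent

Both queries return: [(3,)]

Reason: COUNT with WHERE vs conditional SUM (COALESCE handles empty-table NULL)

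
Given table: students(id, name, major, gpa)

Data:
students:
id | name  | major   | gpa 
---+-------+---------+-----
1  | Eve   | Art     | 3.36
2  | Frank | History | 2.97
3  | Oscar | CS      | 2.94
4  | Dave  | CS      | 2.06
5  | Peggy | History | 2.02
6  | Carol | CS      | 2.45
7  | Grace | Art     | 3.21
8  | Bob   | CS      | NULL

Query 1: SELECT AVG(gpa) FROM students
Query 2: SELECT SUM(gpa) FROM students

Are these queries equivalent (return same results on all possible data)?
No, not equivalent

Query 1 returns: [(2.7157142857142857,)]
Query 2 returns: [(19.01,)]

Reason: AVG vs SUM give different aggregate values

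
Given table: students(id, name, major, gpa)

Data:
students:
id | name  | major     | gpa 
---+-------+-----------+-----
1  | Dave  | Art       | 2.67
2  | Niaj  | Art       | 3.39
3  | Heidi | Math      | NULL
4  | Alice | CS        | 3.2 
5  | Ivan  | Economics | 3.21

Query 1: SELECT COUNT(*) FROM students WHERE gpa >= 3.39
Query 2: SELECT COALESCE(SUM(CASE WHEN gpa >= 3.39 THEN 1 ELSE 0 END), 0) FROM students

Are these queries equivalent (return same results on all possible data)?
Yes, equivalent

Both queries return: [(1,)]

Reason: COUNT with WHERE vs conditional SUM (COALESCE handles empty-table NULL)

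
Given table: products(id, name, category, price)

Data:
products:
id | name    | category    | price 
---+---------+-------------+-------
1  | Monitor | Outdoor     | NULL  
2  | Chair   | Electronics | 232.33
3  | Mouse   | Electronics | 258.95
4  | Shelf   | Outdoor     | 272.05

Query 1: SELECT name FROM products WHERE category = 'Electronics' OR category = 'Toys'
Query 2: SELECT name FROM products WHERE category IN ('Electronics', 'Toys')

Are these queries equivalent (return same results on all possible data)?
Yes, equivalent

Both queries return: [('Chair',), ('Mouse',)]

Reason: OR vs IN are equivalent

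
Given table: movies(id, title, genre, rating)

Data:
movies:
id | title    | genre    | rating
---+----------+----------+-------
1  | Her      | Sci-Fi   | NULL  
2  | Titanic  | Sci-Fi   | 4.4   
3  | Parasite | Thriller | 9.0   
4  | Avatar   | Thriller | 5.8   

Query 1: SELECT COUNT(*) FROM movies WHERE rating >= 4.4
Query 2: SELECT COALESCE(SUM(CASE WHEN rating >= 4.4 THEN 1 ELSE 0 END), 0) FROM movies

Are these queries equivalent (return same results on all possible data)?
Yes, equivalent

Both queries return: [(3,)]

Reason: COUNT with WHERE vs conditional SUM (COALESCE handles empty-table NULL)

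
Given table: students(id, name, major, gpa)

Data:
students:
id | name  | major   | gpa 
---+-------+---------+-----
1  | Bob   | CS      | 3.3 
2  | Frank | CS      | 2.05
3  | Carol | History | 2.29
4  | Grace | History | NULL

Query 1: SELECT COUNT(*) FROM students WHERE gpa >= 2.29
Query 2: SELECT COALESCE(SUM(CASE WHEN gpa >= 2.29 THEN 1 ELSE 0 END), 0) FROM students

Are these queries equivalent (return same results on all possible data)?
Yes, equivalent

Both queries return: [(2,)]

Reason: COUNT with WHERE vs conditional SUM (COALESCE handles empty-table NULL)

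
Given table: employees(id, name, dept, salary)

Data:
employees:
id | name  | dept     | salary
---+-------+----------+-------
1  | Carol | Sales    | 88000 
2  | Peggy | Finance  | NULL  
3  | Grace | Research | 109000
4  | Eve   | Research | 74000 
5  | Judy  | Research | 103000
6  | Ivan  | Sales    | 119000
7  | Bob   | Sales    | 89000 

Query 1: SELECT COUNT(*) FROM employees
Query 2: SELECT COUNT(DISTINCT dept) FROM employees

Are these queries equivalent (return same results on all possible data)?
No, not equivalent

Query 1 returns: [(7,)]
Query 2 returns: [(3,)]

Reason: COUNT(*) counts rows, COUNT(DISTINCT dept) counts unique depts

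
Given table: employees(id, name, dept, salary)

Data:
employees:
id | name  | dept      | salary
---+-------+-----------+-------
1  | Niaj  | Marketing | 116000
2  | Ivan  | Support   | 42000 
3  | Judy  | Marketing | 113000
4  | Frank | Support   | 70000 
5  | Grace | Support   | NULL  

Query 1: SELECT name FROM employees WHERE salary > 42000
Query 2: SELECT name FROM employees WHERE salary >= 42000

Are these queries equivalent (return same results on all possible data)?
No, not equivalent

Query 1 returns: [('Niaj',), ('Judy',), ('Frank',)]
Query 2 returns: [('Niaj',), ('Ivan',), ('Judy',), ('Frank',)]

Reason: > vs >= gives different results when salary = 42000 exists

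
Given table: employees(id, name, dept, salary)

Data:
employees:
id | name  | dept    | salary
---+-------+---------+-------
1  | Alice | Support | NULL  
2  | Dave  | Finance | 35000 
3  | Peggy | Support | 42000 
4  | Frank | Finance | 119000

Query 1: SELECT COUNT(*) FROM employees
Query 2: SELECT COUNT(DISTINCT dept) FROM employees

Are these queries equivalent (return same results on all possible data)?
No, not equivalent

Query 1 returns: [(4,)]
Query 2 returns: [(2,)]

Reason: COUNT(*) counts rows, COUNT(DISTINCT dept) counts unique depts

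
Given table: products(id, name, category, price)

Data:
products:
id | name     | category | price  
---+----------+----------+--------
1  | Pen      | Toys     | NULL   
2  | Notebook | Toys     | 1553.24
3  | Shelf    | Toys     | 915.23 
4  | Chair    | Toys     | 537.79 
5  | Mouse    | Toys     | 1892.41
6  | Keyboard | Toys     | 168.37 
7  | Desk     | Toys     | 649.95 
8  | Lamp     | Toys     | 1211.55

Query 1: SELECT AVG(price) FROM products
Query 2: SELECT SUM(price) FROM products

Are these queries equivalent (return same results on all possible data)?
No, not equivalent

Query 1 returns: [(989.7914285714286,)]
Query 2 returns: [(6928.54,)]

Reason: AVG vs SUM give different aggregate values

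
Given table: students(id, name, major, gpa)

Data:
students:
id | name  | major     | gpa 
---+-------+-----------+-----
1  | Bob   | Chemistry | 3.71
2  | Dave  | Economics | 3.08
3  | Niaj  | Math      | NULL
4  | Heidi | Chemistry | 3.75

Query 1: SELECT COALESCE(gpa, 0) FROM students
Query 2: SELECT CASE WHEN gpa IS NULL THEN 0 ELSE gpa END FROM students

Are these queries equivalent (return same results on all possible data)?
Yes, equivalent

Both queries return: [(0,), (3.08,), (3.71,), (3.75,)]

Reason: COALESCE vs CASE for NULL handling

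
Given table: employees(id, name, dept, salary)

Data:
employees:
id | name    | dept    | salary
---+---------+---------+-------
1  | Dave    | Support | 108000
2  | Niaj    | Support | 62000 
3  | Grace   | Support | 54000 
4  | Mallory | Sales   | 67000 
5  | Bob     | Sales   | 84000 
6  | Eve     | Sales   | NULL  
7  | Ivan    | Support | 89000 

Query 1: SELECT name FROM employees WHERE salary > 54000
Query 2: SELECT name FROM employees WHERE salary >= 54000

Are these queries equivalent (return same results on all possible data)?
No, not equivalent

Query 1 returns: [('Dave',), ('Niaj',), ('Mallory',), ('Bob',), ('Ivan',)]
Query 2 returns: [('Dave',), ('Niaj',), ('Grace',), ('Mallory',), ('Bob',), ('Ivan',)]

Reason: > vs >= gives different results when salary = 54000 exists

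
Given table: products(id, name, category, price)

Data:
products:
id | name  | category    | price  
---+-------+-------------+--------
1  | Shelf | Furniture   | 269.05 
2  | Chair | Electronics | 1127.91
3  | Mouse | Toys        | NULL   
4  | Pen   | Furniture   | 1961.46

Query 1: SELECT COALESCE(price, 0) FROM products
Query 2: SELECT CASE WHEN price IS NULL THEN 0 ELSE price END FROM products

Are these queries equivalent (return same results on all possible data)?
Yes, equivalent

Both queries return: [(0,), (269.05,), (1127.91,), (1961.46,)]

Reason: COALESCE vs CASE for NULL handling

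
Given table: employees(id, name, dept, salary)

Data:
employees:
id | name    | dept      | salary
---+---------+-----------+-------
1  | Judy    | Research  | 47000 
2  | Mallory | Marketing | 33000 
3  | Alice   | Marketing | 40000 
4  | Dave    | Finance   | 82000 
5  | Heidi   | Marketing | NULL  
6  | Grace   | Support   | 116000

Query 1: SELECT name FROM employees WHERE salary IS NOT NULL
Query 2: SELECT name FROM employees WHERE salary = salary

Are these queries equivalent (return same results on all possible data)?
Yes, equivalent

Both queries return: [('Alice',), ('Dave',), ('Grace',), ('Judy',), ('Mallory',)]

Reason: IS NOT NULL vs self-equality (both exclude NULLs)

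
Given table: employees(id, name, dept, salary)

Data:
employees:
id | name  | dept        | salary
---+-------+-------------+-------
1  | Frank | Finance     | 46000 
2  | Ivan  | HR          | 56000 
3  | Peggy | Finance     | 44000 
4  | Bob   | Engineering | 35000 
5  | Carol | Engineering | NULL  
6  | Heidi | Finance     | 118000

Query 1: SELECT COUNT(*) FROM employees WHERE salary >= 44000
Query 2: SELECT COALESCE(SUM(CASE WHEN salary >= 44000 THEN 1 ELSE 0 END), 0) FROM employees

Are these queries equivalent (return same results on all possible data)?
Yes, equivalent

Both queries return: [(4,)]

Reason: COUNT with WHERE vs conditional SUM (COALESCE handles empty-table NULL)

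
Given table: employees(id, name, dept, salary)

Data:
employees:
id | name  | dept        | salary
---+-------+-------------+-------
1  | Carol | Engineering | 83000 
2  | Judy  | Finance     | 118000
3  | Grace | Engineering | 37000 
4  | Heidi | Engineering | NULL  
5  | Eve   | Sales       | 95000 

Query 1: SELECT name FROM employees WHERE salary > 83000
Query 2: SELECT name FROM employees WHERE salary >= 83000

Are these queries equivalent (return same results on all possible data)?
No, not equivalent

Query 1 returns: [('Judy',), ('Eve',)]
Query 2 returns: [('Carol',), ('Judy',), ('Eve',)]

Reason: > vs >= gives different results when salary = 83000 exists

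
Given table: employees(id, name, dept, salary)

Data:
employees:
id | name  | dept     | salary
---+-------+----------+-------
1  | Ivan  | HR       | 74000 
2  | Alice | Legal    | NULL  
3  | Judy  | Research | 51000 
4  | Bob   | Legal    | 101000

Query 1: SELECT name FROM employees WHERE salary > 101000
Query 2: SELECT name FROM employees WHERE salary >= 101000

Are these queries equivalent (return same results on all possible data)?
No, not equivalent

Query 1 returns: []
Query 2 returns: [('Bob',)]

Reason: > vs >= gives different results when salary = 101000 exists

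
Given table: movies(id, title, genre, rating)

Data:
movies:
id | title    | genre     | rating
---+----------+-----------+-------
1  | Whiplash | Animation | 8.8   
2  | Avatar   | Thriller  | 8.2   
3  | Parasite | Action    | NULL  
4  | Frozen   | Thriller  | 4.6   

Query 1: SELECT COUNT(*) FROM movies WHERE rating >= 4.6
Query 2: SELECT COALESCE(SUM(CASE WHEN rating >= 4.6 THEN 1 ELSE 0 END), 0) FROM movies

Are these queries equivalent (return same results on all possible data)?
Yes, equivalent

Both queries return: [(3,)]

Reason: COUNT with WHERE vs conditional SUM (COALESCE handles empty-table NULL)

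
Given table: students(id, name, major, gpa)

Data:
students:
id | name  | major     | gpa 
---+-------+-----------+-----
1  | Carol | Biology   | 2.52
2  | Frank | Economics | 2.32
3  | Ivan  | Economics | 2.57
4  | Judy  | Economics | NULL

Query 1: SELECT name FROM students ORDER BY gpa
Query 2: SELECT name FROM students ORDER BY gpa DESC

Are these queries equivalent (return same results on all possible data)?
No, not equivalent

Query 1 returns: [('Judy',), ('Frank',), ('Carol',), ('Ivan',)]
Query 2 returns: [('Ivan',), ('Carol',), ('Frank',), ('Judy',)]

Reason: ASC vs DESC gives opposite ordering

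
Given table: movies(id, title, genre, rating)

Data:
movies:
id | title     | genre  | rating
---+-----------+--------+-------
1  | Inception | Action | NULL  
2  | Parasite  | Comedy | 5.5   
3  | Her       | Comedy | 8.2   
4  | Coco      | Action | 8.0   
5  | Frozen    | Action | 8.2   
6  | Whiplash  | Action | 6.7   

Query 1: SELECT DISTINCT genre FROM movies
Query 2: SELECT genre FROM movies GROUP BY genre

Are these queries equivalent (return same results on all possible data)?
Yes, equivalent

Both queries return: [('Action',), ('Comedy',)]

Reason: Both get unique genres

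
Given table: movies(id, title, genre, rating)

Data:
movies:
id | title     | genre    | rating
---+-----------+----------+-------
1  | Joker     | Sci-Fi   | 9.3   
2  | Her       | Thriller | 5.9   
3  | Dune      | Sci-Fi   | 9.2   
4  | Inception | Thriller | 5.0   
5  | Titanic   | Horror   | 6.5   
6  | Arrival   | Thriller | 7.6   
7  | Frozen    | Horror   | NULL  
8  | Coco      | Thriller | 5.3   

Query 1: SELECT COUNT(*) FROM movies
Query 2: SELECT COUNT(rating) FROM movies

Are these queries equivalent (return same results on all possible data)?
No, not equivalent

Query 1 returns: [(8,)]
Query 2 returns: [(7,)]

Reason: COUNT(*) includes NULLs, COUNT(column) excludes them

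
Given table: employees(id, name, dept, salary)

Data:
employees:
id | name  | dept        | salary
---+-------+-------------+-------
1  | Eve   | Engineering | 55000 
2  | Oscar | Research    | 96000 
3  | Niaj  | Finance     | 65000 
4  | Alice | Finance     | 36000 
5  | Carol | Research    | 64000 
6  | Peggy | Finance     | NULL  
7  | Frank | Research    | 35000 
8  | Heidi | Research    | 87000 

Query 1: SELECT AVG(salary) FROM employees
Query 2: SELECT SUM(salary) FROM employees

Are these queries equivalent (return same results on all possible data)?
No, not equivalent

Query 1 returns: [(62571.42857142857,)]
Query 2 returns: [(438000,)]

Reason: AVG vs SUM give different aggregate values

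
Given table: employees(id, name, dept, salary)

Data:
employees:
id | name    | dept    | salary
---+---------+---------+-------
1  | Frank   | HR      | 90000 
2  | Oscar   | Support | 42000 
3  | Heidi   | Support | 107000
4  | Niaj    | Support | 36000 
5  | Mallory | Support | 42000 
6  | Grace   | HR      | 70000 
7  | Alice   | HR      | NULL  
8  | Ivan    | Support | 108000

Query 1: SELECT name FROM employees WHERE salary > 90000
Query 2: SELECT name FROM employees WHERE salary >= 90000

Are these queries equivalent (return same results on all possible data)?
No, not equivalent

Query 1 returns: [('Heidi',), ('Ivan',)]
Query 2 returns: [('Frank',), ('Heidi',), ('Ivan',)]

Reason: > vs >= gives different results when salary = 90000 exists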